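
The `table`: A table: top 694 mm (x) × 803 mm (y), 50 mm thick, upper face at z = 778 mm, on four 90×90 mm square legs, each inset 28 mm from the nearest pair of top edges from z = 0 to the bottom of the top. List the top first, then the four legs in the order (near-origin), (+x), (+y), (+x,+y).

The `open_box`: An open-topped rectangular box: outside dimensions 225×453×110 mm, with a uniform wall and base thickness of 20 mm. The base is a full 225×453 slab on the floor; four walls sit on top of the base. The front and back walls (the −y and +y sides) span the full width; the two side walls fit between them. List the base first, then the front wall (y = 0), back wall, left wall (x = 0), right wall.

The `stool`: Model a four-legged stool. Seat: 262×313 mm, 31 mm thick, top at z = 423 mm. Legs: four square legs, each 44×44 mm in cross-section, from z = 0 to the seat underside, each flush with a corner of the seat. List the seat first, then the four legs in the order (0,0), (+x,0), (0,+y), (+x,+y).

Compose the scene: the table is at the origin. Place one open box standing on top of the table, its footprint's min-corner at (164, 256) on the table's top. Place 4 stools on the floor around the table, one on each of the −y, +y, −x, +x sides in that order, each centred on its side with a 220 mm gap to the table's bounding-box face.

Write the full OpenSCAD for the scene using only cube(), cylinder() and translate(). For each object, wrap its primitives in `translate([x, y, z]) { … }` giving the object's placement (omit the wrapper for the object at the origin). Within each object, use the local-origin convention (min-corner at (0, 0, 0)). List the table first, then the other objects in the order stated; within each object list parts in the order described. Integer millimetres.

translate([0, 0, 728]) cube([694, 803, 50]);
translate([28, 28, 0]) cube([90, 90, 728]);
translate([576, 28, 0]) cube([90, 90, 728]);
translate([28, 685, 0]) cube([90, 90, 728]);
translate([576, 685, 0]) cube([90, 90, 728]);
translate([164, 256, 778]) {
  cube([225, 453, 20]);
  translate([0, 0, 20]) cube([225, 20, 90]);
  translate([0, 433, 20]) cube([225, 20, 90]);
  translate([0, 20, 20]) cube([20, 413, 90]);
  translate([205, 20, 20]) cube([20, 413, 90]);
}
translate([216, -533, 0]) {
  translate([0, 0, 392]) cube([262, 313, 31]);
  cube([44, 44, 392]);
  translate([218, 0, 0]) cube([44, 44, 392]);
  translate([0, 269, 0]) cube([44, 44, 392]);
  translate([218, 269, 0]) cube([44, 44, 392]);
}
translate([216, 1023, 0]) {
  translate([0, 0, 392]) cube([262, 313, 31]);
  cube([44, 44, 392]);
  translate([218, 0, 0]) cube([44, 44, 392]);
  translate([0, 269, 0]) cube([44, 44, 392]);
  translate([218, 269, 0]) cube([44, 44, 392]);
}
translate([-482, 245, 0]) {
  translate([0, 0, 392]) cube([262, 313, 31]);
  cube([44, 44, 392]);
  translate([218, 0, 0]) cube([44, 44, 392]);
  translate([0, 269, 0]) cube([44, 44, 392]);
  translate([218, 269, 0]) cube([44, 44, 392]);
}
translate([914, 245, 0]) {
  translate([0, 0, 392]) cube([262, 313, 31]);
  cube([44, 44, 392]);
  translate([218, 0, 0]) cube([44, 44, 392]);
  translate([0, 269, 0]) cube([44, 44, 392]);
  translate([218, 269, 0]) cube([44, 44, 392]);
}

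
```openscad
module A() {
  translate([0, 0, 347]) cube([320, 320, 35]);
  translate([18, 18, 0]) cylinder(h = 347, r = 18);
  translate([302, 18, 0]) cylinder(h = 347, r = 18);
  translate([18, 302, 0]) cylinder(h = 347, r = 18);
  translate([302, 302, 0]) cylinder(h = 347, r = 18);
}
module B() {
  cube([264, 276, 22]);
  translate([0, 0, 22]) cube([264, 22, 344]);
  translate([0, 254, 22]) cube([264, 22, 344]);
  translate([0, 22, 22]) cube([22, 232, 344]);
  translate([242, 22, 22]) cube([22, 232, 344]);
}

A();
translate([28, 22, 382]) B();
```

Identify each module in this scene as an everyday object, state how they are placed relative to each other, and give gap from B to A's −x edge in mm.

A is a stool. B is an open box. The open box is on top of the stool, centred. The gap from the open box to the stool's −x edge is 28 mm.

The open box's min-x is at 28; the stool's min-x is 0; gap = 28 mm.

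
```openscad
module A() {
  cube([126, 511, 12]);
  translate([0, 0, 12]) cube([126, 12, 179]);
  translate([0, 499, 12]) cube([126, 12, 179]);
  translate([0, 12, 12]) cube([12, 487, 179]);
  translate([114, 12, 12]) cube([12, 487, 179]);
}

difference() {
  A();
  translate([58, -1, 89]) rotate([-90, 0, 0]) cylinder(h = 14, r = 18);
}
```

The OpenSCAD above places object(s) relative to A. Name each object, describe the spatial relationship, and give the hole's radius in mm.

A is an open box. The open box has a circular hole through its front wall. The hole's radius is 18 mm.

The subtracted cylinder has r = 18 mm.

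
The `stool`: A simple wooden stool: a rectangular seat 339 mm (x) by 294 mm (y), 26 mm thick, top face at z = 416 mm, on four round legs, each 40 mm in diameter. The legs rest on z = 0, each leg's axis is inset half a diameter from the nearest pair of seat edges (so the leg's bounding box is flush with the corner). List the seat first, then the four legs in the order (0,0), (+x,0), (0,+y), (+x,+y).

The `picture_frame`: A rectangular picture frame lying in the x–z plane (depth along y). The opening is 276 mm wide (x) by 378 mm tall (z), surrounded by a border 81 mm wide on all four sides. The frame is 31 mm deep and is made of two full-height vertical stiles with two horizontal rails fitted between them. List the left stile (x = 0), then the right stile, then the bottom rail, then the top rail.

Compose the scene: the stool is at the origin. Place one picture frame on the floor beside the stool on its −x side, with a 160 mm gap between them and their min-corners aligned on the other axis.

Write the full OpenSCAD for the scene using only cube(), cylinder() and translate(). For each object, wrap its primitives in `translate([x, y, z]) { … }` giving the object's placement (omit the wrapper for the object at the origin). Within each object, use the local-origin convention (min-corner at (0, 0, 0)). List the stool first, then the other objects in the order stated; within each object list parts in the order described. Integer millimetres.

translate([0, 0, 390]) cube([339, 294, 26]);
translate([20, 20, 0]) cylinder(h = 390, r = 20);
translate([319, 20, 0]) cylinder(h = 390, r = 20);
translate([20, 274, 0]) cylinder(h = 390, r = 20);
translate([319, 274, 0]) cylinder(h = 390, r = 20);
translate([-598, 0, 0]) {
  cube([81, 31, 540]);
  translate([357, 0, 0]) cube([81, 31, 540]);
  translate([81, 0, 0]) cube([276, 31, 81]);
  translate([81, 0, 459]) cube([276, 31, 81]);
}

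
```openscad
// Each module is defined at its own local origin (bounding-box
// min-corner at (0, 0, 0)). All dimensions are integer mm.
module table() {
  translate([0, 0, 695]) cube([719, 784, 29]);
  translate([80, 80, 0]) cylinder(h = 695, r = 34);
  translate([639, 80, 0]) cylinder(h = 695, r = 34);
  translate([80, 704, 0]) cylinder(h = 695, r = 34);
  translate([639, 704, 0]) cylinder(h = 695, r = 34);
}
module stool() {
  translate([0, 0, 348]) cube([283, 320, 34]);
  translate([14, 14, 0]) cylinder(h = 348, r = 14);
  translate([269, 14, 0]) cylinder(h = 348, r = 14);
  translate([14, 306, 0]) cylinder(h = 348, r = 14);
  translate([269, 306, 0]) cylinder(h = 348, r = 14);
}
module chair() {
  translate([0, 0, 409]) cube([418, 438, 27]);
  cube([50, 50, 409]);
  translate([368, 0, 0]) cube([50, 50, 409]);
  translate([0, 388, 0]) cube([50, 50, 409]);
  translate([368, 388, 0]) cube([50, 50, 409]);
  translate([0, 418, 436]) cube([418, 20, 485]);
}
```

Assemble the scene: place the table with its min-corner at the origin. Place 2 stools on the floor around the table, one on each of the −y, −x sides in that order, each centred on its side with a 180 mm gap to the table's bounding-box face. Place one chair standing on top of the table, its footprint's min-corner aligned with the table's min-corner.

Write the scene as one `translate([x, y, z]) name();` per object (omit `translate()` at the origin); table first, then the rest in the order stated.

table();
translate([218, -500, 0]) stool();
translate([-463, 232, 0]) stool();
translate([0, 0, 724]) chair();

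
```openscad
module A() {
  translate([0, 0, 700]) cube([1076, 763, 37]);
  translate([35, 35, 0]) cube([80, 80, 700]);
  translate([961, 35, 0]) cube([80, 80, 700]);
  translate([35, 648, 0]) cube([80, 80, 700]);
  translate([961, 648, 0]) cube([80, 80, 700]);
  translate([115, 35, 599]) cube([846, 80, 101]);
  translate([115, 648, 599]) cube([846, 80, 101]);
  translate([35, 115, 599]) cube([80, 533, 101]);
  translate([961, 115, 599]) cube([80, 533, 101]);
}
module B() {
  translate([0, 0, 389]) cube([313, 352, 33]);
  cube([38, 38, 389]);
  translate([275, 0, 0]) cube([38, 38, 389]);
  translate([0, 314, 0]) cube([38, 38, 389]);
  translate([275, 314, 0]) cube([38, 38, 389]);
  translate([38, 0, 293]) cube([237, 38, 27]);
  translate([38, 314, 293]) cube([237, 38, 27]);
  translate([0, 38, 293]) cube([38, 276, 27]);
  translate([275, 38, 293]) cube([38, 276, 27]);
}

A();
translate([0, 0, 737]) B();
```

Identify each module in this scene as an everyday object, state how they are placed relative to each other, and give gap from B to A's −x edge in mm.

The stool's min-x is at 0; the table's min-x is 0; gap = 0 mm.

A is a table. B is a stool. The stool is on top of the table. The gap from the stool to the table's −x edge is 0 mm.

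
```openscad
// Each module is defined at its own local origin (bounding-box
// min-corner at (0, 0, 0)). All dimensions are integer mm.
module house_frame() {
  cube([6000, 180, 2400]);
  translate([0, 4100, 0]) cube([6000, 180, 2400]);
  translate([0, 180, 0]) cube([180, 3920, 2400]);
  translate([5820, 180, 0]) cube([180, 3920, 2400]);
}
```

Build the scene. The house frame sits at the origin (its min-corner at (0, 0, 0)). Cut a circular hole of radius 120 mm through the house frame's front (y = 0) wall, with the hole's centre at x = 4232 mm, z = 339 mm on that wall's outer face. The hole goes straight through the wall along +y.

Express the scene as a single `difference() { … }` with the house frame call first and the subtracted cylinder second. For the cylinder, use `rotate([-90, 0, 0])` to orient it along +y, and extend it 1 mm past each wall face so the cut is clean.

difference() {
  house_frame();
  translate([4232, -1, 339]) rotate([-90, 0, 0]) cylinder(h = 182, r = 120);
}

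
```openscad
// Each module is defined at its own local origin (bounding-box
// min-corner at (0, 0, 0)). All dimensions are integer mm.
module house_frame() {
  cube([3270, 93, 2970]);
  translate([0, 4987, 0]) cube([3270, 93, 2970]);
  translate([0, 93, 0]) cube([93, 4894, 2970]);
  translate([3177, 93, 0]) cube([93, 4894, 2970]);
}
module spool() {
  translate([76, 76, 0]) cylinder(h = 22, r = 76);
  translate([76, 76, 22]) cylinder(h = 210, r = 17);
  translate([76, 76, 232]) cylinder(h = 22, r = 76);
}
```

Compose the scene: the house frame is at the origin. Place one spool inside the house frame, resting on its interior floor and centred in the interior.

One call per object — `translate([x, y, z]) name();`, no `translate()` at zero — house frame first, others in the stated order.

house_frame();
translate([1559, 2464, 0]) spool();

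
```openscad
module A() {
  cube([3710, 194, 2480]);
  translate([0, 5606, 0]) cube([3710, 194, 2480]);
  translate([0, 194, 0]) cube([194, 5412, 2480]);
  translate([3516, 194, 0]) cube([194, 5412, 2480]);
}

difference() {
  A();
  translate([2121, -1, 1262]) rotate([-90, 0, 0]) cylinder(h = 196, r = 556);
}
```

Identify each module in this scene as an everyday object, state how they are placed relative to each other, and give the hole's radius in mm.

A is a house frame. The house frame has a circular hole through its front wall. The hole's radius is 556 mm.

The subtracted cylinder has r = 556 mm.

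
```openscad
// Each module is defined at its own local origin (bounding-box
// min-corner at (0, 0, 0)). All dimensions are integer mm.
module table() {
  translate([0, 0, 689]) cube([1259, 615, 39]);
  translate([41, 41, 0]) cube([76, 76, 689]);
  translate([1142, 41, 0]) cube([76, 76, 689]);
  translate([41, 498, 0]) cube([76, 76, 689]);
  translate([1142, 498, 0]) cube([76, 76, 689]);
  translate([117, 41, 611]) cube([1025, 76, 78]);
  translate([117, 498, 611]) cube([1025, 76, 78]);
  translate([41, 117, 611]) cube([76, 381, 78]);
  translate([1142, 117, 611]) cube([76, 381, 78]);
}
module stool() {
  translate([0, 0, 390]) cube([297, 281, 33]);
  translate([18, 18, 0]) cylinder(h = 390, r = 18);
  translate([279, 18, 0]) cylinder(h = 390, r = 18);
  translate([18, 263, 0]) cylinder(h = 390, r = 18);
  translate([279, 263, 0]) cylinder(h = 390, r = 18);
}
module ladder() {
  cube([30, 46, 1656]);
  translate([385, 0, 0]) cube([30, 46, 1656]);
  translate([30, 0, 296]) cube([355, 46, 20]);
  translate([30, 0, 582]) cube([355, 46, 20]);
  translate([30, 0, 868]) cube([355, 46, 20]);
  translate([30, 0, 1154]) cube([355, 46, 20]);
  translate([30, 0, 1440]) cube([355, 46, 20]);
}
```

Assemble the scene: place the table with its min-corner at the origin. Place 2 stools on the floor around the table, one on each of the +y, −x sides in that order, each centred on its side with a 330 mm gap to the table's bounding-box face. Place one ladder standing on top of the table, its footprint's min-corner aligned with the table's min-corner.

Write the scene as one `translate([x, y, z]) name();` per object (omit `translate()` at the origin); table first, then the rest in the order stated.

table();
translate([481, 945, 0]) stool();
translate([-627, 167, 0]) stool();
translate([0, 0, 728]) ladder();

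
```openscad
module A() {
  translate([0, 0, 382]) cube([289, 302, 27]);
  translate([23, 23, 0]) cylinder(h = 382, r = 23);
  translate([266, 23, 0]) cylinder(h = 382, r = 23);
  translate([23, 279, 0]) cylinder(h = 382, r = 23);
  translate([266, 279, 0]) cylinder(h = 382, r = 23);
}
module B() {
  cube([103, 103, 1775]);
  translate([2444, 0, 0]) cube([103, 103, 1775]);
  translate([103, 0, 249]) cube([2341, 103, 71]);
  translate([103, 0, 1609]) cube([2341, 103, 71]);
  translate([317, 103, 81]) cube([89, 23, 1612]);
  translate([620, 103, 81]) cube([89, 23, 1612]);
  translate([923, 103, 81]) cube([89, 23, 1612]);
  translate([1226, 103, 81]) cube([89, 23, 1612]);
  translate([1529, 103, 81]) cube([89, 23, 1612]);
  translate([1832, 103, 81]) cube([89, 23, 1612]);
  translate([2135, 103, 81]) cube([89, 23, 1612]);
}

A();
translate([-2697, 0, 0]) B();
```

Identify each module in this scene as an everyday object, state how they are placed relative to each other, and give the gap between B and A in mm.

The fence section's nearest face is 150 mm from the stool's −x face.

A is a stool. B is a fence section. The fence section is on the floor beside the stool on its −x side. The gap between the fence section and the stool is 150 mm.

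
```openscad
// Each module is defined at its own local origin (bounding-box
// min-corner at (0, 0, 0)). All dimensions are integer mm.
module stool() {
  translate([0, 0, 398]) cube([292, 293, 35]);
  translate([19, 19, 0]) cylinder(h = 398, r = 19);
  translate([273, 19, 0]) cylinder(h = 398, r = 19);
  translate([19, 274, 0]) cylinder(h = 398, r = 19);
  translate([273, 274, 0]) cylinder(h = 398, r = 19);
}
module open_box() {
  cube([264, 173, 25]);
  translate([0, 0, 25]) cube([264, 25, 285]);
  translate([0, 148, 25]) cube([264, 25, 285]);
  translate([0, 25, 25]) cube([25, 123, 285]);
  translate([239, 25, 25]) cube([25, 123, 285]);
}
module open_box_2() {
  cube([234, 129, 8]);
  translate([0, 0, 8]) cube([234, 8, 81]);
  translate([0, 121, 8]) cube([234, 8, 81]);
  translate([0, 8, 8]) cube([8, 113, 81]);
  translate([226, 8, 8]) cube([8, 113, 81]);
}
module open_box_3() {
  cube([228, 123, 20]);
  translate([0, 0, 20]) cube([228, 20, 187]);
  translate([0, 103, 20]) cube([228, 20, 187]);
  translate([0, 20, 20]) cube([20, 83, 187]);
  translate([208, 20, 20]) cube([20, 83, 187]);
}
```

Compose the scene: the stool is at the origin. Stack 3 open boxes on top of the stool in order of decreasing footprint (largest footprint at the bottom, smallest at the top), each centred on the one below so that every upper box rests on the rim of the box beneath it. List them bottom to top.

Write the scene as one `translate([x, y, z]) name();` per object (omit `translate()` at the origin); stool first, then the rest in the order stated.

stool();
translate([14, 60, 433]) open_box();
translate([29, 82, 743]) open_box_2();
translate([32, 85, 832]) open_box_3();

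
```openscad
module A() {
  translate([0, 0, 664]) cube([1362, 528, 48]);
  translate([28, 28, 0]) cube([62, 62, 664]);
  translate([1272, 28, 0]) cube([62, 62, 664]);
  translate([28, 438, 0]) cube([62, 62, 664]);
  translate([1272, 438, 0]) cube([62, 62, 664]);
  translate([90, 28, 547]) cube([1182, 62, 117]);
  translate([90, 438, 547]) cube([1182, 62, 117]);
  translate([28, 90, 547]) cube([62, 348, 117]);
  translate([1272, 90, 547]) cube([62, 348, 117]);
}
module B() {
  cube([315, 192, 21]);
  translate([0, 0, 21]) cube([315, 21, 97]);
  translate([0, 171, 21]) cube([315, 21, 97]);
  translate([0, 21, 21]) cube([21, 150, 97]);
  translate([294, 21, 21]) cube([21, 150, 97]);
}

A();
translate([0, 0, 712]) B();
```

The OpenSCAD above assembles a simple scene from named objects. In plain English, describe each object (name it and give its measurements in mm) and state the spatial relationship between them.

A is a rectangular dining table. The top is 1362×528×48 mm with its upper surface at z = 712 mm. It stands on four 62×62 mm square legs, each inset 28 mm from the nearest pair of top edges, running from the floor to the underside of the top. Four apron rails, 62 mm thick and 117 mm tall, run between adjacent legs with their top edges flush with the underside of the top and their outer faces flush with the legs' outer faces.

B is an open storage box with external size 315×192×118 mm and wall thickness 21 mm (the base is also 21 mm thick). The base covers the whole footprint; the four walls stand on the base, with the y-facing walls full-width and the x-facing walls fitting between their inner faces.

The open box is on top of the table.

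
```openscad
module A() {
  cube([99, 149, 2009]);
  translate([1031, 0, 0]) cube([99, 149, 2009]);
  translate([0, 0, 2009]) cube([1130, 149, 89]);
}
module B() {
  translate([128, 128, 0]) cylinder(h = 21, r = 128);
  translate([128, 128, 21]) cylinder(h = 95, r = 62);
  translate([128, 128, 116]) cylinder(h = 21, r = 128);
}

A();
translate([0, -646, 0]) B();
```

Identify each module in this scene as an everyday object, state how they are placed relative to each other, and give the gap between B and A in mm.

A is a door frame. B is a spool. The spool is on the floor beside the door frame on its −y side. The gap between the spool and the door frame is 390 mm.

The spool's nearest face is 390 mm from the door frame's −y face.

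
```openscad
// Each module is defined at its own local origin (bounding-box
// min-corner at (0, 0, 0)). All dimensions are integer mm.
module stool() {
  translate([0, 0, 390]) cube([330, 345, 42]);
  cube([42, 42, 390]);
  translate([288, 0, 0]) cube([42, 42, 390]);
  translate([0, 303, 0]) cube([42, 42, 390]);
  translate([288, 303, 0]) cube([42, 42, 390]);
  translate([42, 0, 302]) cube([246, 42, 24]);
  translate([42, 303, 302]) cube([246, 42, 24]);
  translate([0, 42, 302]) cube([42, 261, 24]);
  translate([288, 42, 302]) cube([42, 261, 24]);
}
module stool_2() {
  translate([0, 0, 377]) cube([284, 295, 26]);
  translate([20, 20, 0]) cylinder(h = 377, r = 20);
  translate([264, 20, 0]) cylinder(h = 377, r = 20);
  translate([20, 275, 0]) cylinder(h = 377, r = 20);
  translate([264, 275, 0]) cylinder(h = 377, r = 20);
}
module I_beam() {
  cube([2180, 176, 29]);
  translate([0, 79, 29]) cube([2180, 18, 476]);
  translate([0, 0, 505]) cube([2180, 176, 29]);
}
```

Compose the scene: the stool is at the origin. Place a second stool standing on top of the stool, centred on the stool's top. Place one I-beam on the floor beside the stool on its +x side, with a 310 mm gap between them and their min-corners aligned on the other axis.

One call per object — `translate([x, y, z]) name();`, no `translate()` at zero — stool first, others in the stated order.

stool();
translate([23, 25, 432]) stool_2();
translate([640, 0, 0]) I_beam();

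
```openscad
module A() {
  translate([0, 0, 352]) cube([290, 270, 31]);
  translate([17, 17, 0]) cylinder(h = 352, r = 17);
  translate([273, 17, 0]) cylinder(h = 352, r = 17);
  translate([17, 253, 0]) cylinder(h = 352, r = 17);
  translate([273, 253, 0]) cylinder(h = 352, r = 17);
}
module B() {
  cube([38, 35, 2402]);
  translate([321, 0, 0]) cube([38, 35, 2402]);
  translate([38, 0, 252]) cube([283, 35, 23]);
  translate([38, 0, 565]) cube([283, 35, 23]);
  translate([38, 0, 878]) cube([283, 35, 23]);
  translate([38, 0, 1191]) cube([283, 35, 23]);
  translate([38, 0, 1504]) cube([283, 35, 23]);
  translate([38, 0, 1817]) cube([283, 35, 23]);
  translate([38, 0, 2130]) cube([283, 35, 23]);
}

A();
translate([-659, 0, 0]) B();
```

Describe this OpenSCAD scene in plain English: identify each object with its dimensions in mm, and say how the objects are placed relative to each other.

A is a simple wooden stool: a rectangular seat 290 mm (x) by 270 mm (y), 31 mm thick, top face at z = 383 mm, on four round legs, each 34 mm in diameter. The legs rest on z = 0, each leg's axis is inset half a diameter from the nearest pair of seat edges (so the leg's bounding box is flush with the corner).

B is a straight ladder. Two 38×35 mm vertical rails, 2402 mm tall, stand 359 mm apart (outside-to-outside) with their front faces coplanar on the −y side. 7 rungs, each 35 mm deep and 23 mm tall, span between the inner faces of the rails, front faces flush with the rails. The lowest rung's underside is at z = 252 mm and rungs are spaced 313 mm apart (underside to underside).

The ladder is on the floor beside the stool on its −x side.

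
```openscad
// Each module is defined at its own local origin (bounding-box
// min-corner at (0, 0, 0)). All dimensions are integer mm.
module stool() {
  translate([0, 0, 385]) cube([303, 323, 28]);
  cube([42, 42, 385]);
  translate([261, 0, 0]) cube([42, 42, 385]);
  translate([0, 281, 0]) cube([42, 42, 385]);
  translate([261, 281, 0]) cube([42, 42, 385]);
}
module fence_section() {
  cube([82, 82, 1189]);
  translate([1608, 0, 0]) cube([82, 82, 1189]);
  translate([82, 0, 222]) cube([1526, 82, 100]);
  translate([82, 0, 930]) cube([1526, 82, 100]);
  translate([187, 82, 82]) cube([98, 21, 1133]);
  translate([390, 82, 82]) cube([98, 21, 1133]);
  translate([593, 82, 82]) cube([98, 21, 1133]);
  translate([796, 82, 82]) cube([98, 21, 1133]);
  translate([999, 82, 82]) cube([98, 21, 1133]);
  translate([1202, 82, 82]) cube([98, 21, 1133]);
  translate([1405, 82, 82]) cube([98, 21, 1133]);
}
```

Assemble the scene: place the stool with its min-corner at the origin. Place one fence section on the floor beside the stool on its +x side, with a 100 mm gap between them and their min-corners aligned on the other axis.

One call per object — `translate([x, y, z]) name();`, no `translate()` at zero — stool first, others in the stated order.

stool();
translate([403, 0, 0]) fence_section();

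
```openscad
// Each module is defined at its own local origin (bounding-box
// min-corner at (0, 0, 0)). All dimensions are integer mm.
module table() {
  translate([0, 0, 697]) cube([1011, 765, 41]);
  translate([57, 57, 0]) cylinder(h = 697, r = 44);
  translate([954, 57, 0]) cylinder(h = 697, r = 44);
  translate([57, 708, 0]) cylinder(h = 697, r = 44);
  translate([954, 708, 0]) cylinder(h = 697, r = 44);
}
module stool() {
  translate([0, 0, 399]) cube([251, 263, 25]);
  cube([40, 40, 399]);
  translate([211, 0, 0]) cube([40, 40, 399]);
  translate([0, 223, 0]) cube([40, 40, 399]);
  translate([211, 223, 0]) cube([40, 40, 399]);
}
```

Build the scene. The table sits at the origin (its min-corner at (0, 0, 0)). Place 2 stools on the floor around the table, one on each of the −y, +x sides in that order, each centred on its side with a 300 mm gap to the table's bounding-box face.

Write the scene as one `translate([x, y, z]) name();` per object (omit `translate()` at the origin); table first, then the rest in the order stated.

table();
translate([380, -563, 0]) stool();
translate([1311, 251, 0]) stool();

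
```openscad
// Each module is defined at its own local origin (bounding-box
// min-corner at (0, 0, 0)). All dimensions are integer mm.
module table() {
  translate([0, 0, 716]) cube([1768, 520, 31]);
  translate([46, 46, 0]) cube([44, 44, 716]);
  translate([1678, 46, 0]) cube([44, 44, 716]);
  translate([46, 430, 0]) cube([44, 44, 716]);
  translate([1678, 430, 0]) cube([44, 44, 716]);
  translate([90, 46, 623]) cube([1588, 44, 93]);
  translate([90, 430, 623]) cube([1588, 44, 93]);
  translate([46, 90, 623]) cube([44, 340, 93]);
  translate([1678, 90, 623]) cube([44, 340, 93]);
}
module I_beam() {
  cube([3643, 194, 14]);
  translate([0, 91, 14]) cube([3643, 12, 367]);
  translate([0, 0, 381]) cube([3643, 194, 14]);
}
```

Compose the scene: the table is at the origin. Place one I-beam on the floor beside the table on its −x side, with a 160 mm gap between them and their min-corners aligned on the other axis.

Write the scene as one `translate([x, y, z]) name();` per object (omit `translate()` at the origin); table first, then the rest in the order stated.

table();
translate([-3803, 0, 0]) I_beam();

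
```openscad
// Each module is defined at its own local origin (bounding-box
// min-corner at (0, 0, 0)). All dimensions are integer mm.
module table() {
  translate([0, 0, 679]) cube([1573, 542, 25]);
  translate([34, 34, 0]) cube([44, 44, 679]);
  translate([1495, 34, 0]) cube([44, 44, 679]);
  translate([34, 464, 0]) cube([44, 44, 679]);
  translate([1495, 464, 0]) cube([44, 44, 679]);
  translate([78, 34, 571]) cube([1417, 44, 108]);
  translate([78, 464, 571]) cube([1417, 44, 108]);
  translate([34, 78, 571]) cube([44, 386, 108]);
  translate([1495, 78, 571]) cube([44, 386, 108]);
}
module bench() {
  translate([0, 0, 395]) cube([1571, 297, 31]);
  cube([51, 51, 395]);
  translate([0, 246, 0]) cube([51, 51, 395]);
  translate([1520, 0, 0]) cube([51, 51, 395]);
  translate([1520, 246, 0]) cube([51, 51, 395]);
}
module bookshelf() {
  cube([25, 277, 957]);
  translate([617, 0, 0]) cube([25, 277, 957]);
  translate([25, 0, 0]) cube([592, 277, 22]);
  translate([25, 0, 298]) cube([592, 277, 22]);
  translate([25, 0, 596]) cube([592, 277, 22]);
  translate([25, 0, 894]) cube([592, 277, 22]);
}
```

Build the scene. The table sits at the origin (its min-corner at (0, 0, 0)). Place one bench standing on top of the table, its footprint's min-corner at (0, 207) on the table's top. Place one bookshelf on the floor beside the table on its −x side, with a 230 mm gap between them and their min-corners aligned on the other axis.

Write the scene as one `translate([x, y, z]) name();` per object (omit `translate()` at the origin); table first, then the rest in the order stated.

table();
translate([0, 207, 704]) bench();
translate([-872, 0, 0]) bookshelf();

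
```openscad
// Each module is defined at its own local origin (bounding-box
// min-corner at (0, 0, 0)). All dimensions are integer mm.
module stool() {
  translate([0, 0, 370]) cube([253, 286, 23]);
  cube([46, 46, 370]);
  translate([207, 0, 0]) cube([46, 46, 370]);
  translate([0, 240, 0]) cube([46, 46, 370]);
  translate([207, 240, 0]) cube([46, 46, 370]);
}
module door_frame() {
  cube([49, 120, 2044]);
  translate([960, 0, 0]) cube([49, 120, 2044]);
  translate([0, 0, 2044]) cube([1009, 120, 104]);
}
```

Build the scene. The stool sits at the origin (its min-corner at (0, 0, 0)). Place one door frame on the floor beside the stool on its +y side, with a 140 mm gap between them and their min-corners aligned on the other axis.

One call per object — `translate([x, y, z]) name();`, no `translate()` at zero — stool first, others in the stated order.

stool();
translate([0, 426, 0]) door_frame();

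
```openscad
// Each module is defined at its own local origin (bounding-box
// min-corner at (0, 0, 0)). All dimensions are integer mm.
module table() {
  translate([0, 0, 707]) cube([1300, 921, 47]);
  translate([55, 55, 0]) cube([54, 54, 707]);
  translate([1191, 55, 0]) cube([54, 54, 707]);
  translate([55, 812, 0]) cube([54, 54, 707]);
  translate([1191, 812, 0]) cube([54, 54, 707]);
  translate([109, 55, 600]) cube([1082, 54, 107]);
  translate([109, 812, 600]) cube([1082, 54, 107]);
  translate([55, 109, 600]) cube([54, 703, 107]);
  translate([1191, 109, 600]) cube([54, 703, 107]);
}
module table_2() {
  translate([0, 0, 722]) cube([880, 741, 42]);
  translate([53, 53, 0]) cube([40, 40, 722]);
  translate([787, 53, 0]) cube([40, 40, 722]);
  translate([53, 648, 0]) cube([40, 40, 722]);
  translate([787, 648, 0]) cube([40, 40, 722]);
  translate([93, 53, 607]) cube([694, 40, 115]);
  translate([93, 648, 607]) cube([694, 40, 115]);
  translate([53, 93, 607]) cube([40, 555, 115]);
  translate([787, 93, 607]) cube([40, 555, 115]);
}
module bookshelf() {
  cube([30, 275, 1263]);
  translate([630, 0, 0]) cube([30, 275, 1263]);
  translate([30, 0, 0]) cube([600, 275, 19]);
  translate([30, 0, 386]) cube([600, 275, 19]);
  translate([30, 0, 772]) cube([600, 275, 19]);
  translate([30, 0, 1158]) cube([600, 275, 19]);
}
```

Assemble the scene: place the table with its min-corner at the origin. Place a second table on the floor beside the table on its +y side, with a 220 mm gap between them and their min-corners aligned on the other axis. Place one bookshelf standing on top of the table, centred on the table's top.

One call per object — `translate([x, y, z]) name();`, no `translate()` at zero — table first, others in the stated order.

table();
translate([0, 1141, 0]) table_2();
translate([320, 323, 754]) bookshelf();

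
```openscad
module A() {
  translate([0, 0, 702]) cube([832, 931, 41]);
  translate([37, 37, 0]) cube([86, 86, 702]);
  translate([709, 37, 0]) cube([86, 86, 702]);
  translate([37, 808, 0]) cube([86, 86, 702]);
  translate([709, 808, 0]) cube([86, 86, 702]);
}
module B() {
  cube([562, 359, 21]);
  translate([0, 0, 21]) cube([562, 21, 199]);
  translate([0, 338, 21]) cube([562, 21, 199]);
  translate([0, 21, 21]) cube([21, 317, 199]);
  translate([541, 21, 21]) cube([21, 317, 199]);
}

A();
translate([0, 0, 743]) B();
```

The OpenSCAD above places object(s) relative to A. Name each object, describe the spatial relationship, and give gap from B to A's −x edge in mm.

The open box's min-x is at 0; the table's min-x is 0; gap = 0 mm.

A is a table. B is an open box. The open box is on top of the table. The gap from the open box to the table's −x edge is 0 mm.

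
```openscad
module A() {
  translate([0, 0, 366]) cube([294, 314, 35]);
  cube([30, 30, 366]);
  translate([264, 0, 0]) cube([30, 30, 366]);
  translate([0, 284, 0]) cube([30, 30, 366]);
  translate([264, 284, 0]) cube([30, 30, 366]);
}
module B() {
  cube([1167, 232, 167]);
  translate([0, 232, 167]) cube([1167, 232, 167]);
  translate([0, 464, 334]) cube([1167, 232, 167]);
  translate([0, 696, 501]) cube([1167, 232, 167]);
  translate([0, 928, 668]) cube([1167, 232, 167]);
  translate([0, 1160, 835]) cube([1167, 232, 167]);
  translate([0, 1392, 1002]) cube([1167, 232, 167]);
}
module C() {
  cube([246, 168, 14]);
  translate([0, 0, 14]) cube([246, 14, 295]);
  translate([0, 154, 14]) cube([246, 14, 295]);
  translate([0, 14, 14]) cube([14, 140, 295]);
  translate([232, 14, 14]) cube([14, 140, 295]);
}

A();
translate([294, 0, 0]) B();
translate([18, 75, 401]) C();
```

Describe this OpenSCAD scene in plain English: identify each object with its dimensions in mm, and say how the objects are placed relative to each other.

A is a four-legged stool. The seat is a 294×314×35 mm slab whose top surface is at z = 401 mm; four square legs, each 30×30 mm in cross-section, run from the floor (z = 0) to the underside of the seat, each flush with a corner of the seat.

B is a run of 7 identical solid stair steps. Each tread is 1167×232 mm and each step block is 167 mm high. Step 1 rests on the floor; step k is offset from step 1 by (k−1)×232 mm in y and (k−1)×167 mm in z.

C is an open-topped rectangular box: outside dimensions 246×168×309 mm, with a uniform wall and base thickness of 14 mm. The base is a full 246×168 slab on the floor; four walls sit on top of the base. The front and back walls (the −y and +y sides) span the full width; the two side walls fit between them.

The staircase is against the stool's +x side, with their −y faces flush. The open box is on top of the stool.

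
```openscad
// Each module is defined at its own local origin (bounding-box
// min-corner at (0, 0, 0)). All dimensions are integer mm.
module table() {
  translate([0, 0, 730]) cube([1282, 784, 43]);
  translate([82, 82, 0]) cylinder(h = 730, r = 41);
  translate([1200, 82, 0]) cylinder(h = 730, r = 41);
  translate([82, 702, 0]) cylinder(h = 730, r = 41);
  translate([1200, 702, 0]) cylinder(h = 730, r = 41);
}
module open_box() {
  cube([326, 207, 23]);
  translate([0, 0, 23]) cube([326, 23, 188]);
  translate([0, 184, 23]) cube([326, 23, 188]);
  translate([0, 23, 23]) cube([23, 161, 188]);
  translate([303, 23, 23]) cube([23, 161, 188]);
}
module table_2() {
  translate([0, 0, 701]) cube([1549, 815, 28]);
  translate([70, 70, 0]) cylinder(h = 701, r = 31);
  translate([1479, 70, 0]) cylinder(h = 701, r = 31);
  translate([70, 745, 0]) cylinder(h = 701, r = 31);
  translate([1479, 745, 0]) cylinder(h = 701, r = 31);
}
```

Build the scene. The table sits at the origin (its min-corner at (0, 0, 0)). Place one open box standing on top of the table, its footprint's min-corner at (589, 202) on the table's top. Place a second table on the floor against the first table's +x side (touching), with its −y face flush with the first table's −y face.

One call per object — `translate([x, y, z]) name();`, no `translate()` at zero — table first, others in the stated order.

table();
translate([589, 202, 773]) open_box();
translate([1282, 0, 0]) table_2();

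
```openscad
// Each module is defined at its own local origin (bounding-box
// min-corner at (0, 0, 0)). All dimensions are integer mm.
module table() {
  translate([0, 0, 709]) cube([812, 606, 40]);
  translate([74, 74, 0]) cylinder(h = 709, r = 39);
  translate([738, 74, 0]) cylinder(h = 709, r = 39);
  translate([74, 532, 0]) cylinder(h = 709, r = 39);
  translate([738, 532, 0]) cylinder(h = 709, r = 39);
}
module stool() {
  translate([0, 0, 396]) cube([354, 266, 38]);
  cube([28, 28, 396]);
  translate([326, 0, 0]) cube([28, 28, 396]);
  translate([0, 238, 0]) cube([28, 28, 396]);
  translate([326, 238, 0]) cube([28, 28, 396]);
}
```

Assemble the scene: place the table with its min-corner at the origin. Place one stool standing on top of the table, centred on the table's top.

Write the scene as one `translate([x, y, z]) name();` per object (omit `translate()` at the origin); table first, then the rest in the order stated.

table();
translate([229, 170, 749]) stool();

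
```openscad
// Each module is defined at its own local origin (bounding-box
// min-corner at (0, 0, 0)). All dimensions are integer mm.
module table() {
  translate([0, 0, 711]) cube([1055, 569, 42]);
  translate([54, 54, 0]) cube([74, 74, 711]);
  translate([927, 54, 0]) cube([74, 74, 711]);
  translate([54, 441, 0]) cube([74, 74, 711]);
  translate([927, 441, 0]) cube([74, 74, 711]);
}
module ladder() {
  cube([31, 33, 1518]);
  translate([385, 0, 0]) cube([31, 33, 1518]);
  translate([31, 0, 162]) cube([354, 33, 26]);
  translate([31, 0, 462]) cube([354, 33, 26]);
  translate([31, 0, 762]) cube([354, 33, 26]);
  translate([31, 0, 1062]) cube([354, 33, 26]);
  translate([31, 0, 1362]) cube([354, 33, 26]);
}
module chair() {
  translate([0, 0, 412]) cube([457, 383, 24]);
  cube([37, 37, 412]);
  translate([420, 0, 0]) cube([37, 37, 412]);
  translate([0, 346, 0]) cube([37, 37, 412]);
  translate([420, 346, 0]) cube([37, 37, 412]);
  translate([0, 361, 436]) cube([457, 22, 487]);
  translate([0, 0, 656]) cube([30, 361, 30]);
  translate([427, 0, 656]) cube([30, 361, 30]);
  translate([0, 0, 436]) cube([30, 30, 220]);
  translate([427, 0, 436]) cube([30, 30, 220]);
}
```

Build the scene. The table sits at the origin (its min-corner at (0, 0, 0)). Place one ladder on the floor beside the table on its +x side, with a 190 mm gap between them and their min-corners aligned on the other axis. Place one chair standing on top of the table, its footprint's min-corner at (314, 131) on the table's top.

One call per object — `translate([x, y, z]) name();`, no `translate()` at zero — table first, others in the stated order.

table();
translate([1245, 0, 0]) ladder();
translate([314, 131, 753]) chair();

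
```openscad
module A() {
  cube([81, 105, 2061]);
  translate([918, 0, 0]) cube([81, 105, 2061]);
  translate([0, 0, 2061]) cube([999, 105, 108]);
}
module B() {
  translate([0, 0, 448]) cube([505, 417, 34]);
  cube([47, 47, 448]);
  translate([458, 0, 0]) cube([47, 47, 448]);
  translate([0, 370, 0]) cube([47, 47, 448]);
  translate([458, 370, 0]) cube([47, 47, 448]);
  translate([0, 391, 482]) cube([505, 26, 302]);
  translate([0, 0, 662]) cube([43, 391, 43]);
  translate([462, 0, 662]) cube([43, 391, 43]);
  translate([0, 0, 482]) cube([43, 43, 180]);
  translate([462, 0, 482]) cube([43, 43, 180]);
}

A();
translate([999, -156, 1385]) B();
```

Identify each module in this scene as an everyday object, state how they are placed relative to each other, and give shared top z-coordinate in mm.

A is a door frame. B is a chair. The chair is beside the door frame with their tops flush at z = 2169. The shared top z-coordinate is 2169 mm.

Both tops at z = 2169 mm.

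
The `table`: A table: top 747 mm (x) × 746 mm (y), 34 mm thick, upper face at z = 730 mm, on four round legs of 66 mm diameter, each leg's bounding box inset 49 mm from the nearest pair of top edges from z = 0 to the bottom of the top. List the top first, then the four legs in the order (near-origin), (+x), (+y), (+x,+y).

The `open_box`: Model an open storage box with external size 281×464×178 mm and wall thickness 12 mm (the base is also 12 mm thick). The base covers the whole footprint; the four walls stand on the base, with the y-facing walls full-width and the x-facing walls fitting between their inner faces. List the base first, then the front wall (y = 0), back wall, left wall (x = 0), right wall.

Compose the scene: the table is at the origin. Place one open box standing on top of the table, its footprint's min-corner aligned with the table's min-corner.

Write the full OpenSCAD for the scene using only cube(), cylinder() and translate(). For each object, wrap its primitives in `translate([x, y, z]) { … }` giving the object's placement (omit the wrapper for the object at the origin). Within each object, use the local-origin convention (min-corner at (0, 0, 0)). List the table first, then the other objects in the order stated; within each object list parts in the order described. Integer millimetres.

translate([0, 0, 696]) cube([747, 746, 34]);
translate([82, 82, 0]) cylinder(h = 696, r = 33);
translate([665, 82, 0]) cylinder(h = 696, r = 33);
translate([82, 664, 0]) cylinder(h = 696, r = 33);
translate([665, 664, 0]) cylinder(h = 696, r = 33);
translate([0, 0, 730]) {
  cube([281, 464, 12]);
  translate([0, 0, 12]) cube([281, 12, 166]);
  translate([0, 452, 12]) cube([281, 12, 166]);
  translate([0, 12, 12]) cube([12, 440, 166]);
  translate([269, 12, 12]) cube([12, 440, 166]);
}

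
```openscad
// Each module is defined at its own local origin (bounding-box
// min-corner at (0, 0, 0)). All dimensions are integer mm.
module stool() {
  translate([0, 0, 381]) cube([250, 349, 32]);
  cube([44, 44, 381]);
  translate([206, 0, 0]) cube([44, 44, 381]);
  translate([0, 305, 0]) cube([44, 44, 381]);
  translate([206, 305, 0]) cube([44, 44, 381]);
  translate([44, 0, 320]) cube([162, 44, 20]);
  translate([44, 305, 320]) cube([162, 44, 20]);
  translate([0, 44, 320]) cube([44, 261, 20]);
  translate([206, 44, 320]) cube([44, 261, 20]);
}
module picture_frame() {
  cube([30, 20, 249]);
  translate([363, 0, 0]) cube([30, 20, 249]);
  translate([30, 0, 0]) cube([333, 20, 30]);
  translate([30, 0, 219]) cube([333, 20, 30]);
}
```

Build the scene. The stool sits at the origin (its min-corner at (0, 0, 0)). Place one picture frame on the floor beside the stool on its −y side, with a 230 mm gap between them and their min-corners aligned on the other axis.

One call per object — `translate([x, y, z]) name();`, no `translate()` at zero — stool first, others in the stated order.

stool();
translate([0, -250, 0]) picture_frame();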